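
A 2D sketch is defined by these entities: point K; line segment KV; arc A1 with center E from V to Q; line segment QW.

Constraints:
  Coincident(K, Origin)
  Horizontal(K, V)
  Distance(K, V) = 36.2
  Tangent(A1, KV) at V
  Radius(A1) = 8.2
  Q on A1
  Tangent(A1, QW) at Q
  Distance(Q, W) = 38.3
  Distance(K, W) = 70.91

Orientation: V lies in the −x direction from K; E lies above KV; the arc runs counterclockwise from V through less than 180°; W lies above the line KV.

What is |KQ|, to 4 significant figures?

33.61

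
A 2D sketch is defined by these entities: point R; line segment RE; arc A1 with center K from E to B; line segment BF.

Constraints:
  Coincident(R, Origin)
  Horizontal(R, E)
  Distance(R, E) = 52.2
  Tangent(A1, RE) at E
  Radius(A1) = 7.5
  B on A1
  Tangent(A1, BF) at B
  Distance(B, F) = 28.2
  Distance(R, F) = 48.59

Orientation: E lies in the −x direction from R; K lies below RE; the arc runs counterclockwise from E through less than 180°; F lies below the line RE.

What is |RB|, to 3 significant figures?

58.7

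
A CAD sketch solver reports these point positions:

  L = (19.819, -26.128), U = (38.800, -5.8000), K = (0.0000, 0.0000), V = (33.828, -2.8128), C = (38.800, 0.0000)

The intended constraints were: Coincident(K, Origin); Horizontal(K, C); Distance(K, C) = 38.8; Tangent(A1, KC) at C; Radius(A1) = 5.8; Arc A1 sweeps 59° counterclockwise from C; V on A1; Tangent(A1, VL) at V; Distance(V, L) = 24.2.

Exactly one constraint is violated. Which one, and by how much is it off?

Distance(V, L) = 24.2 — off by 3.00.

K = (0.00, 0.00) ✓; K.y = 0.00, C.y = 0.00 ✓; |KC| = 38.80 ✓; ∠(UC, CK) = 90.00° ✓; |UC| = 5.800 ✓; bearing(U→V) − bearing(U→C) = 59.00° ✓; |UV| = 5.800 ✓; ∠(UV, VL) = 90.00° ✓; |VL| = 27.20 ✗.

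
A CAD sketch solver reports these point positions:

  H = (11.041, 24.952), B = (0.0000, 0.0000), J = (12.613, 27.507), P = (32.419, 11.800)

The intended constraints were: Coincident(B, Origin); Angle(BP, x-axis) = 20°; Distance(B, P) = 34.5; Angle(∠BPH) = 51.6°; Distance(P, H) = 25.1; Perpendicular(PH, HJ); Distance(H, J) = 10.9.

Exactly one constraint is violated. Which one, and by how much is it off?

Distance(H, J) = 10.9 — off by 7.90.

B = (0.00, 0.00) ✓; BP at 20.00° ✓; |BP| = 34.50 ✓; ∠BPH = 51.60° ✓; |PH| = 25.10 ✓; ∠(PH, HJ) = 90.00° ✓; |HJ| = 3.000 ✗.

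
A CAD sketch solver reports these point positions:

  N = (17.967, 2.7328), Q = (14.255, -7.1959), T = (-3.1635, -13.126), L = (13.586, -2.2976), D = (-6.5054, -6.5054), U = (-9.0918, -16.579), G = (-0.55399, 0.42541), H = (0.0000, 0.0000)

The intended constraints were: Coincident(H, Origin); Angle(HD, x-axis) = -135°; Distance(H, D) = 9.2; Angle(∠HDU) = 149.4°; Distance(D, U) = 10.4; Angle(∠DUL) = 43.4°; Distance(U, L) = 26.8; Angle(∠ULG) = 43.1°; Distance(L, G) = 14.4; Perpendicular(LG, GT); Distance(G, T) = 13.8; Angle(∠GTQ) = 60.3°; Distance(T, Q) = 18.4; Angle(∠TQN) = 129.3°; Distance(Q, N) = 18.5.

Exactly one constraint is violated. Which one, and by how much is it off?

Distance(Q, N) = 18.5 — off by 7.90.

H = (0.00, 0.00) ✓; HD at -135.0° ✓; |HD| = 9.200 ✓; ∠HDU = 149.4° ✓; |DU| = 10.40 ✓; ∠DUL = 43.40° ✓; |UL| = 26.80 ✓; ∠ULG = 43.10° ✓; |LG| = 14.40 ✓; ∠(LG, GT) = 90.00° ✓; |GT| = 13.80 ✓; ∠GTQ = 60.30° ✓; |TQ| = 18.40 ✓; ∠TQN = 129.3° ✓; |QN| = 10.60 ✗.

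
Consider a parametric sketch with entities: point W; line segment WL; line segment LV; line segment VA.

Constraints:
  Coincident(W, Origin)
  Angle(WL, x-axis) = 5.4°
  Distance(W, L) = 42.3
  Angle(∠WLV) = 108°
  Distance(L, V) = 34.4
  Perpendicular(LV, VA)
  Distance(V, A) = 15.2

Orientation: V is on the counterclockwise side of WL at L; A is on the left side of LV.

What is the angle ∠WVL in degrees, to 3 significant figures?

40.3°

W is at the origin; WL runs at 5.4° with length 42.3, so L = 42.3·(cos 5.4°, sin 5.4°) = (42.1, 3.98). ∠WLV = 108.0°, so LV runs at 5.4° + (180° − 108.0°) = 77.4° from the x-axis; with |LV| = 34.4, V = L + 34.4·(cos 77.4°, sin 77.4°) = (49.6, 37.6). Then cos ∠WVL = VW·VL / (|VW||VL|), giving 40.3°.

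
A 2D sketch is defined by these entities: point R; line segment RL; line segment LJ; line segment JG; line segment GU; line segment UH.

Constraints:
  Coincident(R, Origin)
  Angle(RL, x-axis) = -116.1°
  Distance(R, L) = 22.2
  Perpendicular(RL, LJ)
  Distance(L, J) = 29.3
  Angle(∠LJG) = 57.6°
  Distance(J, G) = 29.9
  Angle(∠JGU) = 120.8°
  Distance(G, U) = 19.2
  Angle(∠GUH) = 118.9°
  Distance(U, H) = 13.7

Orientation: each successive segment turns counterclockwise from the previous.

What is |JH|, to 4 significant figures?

43.35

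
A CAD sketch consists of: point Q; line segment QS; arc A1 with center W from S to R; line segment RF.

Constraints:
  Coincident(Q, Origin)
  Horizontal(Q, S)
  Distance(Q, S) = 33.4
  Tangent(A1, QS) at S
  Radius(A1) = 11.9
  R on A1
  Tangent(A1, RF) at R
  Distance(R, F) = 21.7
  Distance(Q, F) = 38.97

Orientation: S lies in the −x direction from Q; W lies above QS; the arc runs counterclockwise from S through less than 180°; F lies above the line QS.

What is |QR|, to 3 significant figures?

24.3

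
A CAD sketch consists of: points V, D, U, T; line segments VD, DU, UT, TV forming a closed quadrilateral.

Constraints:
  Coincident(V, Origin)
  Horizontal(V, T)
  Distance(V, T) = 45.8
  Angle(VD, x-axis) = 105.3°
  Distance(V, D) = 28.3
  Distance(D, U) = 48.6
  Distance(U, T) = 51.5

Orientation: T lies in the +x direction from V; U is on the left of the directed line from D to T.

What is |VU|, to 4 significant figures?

61.53

Checks: |DU| = 48.60 ✓; |UT| = 51.50 ✓.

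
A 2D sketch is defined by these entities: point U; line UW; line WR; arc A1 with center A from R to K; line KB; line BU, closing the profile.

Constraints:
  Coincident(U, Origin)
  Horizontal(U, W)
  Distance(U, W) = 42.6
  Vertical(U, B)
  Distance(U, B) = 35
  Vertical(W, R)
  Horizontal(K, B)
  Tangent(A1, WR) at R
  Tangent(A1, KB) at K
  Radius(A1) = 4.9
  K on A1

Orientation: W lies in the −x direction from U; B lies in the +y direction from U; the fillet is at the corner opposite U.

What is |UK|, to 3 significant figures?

51.4

U is at the origin; UW is horizontal with |UW| = 42.6 and W on the −x side, so W = (-42.6, 0.00). U and B share the same x with |UB| = 35.0 and B on the +y side, so B = (0.00, 35.0). The virtual corner opposite U is at (-42.6, 35.0). Since A1 is tangent to WR there, AR ⟂ WR and since A1 is tangent to KB there, AK ⟂ KB, with radius 4.9, so the center A sits 4.9 in from both sides at A = (-37.7, 30.1). That places the tangent points at R = (-42.6, 30.1) on WR and K = (-37.7, 35.0) on KB. Then |UK| = |K − U| = 51.4.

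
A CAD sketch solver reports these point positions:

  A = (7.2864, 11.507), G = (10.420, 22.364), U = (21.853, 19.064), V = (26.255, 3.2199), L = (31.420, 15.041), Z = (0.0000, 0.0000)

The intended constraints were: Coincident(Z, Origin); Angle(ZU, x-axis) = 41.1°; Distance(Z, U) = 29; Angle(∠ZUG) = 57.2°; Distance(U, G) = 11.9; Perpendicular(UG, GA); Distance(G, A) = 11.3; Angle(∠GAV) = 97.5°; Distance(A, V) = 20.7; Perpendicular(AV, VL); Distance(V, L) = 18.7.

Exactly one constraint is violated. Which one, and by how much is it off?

Distance(V, L) = 18.7 — off by 5.80.

Z = (0.00, 0.00) ✓; ZU at 41.10° ✓; |ZU| = 29.00 ✓; ∠ZUG = 57.20° ✓; |UG| = 11.90 ✓; ∠(UG, GA) = 90.00° ✓; |GA| = 11.30 ✓; ∠GAV = 97.50° ✓; |AV| = 20.70 ✓; ∠(AV, VL) = 90.00° ✓; |VL| = 12.90 ✗.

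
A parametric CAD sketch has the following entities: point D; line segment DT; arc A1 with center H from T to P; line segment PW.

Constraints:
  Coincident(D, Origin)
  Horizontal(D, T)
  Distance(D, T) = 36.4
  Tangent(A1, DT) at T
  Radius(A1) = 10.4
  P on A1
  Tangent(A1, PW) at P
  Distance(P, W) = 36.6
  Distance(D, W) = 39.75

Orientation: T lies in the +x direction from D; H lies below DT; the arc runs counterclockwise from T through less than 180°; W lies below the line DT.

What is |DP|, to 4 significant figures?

27.72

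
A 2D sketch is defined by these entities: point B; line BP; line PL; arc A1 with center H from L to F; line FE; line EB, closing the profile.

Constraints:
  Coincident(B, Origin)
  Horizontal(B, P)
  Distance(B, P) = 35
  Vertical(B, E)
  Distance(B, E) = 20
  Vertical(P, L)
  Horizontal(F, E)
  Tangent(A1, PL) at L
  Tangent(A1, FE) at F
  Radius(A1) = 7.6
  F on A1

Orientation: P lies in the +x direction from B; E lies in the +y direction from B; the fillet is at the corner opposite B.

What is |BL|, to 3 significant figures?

37.1

The virtual corner opposite B is at (35.0, 20.0). Tangency of A1 to PL means the radius HL is perpendicular to PL and the tangent condition forces HF to be normal to FE, with radius 7.6, so the center H sits 7.6 in from both sides at H = (27.4, 12.4). That places the tangent points at L = (35.0, 12.4) on PL and F = (27.4, 20.0) on FE. Then |BL| = |L − B| = 37.1.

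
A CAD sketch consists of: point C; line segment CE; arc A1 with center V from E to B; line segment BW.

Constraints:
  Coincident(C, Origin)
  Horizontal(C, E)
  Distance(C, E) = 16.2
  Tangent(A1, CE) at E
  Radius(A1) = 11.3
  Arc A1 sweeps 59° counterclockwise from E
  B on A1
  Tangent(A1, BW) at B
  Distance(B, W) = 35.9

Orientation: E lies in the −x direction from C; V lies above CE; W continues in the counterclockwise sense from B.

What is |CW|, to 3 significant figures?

38.2

C is at the origin; CE is horizontal with |CE| = 16.2 and E on the −x side, so E = (-16.2, 0.00). A1 meets CE tangentially, so VE is at right angles to CE, so V = E + (0, 11.3) = (-16.2, 11.3). On A1, E sits at bearing -90° from V; a 59° counterclockwise sweep puts B at bearing -31°, so B = V + 11.3·(cos -31°, sin -31°) = (-6.51, 5.48). A1 meets BW tangentially, so VB is at right angles to BW, so BW runs along (−sin -31°, cos -31°); with |BW| = 35.9, W = (12.0, 36.3). Then |CW| = |W − C| = 38.2.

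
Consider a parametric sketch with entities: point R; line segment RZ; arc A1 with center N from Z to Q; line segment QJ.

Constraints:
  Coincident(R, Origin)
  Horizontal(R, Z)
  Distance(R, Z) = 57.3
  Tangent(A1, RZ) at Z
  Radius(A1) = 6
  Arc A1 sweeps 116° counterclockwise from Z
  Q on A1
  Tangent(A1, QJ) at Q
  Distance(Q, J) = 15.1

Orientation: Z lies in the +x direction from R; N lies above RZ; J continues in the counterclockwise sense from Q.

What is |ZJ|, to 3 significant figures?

22.2

On A1, Z sits at bearing -90° from N; a 116° counterclockwise sweep puts Q at bearing 26°, so Q = N + 6.0·(cos 26°, sin 26°) = (62.7, 8.63). A1 meets QJ tangentially, so NQ is at right angles to QJ, so QJ runs along (−sin 26°, cos 26°); with |QJ| = 15.1, J = (56.1, 22.2). Then |ZJ| = |J − Z| = 22.2.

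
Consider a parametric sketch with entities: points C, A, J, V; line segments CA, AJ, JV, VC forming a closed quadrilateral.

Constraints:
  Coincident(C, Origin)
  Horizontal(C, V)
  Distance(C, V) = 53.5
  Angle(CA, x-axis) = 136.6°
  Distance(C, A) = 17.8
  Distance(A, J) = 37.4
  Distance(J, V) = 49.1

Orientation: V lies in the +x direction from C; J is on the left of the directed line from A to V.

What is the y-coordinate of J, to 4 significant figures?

33.64

Checks: |AJ| = 37.40 ✓; |JV| = 49.10 ✓.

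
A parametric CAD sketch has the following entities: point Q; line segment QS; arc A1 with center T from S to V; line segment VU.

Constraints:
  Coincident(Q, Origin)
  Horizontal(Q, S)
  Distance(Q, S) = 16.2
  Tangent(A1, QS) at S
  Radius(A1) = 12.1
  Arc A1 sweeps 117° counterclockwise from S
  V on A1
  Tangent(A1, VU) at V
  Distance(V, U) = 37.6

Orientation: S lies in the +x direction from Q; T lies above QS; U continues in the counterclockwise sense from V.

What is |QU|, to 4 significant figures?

52.05

On A1, S sits at bearing -90° from T; a 117° counterclockwise sweep puts V at bearing 27°, so V = T + 12.1·(cos 27°, sin 27°) = (26.98, 17.59). A1 meets VU tangentially, so TV is at right angles to VU, so VU runs along (−sin 27°, cos 27°); with |VU| = 37.6, U = (9.911, 51.10). Then |QU| = |U − Q| = 52.05.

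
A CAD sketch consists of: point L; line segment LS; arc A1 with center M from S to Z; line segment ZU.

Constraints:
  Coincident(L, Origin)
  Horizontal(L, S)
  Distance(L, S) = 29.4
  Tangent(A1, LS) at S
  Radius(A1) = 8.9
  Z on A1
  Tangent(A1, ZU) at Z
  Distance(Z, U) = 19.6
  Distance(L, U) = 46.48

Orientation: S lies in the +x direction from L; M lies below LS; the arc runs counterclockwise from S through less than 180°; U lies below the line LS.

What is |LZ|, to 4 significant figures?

27.25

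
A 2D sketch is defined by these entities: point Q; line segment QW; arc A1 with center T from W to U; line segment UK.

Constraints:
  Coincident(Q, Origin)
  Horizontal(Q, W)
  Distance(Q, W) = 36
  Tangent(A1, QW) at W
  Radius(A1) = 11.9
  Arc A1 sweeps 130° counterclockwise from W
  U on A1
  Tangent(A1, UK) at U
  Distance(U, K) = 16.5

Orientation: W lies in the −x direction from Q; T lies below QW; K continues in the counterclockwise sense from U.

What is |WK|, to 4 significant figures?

32.22

Q is at the origin; Q and W share the same y with |QW| = 36.0 and W on the −x side, so W = (-36.00, 0.000). Tangency of A1 to QW means the radius TW is perpendicular to QW, so T = W + (0, -11.9) = (-36.00, -11.90). On A1, W sits at bearing 90° from T; a 130° counterclockwise sweep puts U at bearing 220°, so U = T + 11.9·(cos 220°, sin 220°) = (-45.12, -19.55). Tangency of A1 to UK means the radius TU is perpendicular to UK, so UK runs along (−sin 220°, cos 220°); with |UK| = 16.5, K = (-34.51, -32.19). Then |WK| = |K − W| = 32.22.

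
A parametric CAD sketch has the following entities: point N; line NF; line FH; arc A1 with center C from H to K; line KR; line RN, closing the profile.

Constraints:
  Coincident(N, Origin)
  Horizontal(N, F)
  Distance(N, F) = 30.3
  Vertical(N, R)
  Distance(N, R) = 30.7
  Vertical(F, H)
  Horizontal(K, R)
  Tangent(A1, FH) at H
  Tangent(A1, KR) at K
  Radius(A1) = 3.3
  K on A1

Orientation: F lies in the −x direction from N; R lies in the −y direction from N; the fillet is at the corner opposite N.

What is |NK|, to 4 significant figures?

40.88

N is at the origin; N and F share the same y with |NF| = 30.3 and F on the −x side, so F = (-30.30, 0.000). NR is vertical with |NR| = 30.7 and R on the −y side, so R = (0.000, -30.70). The virtual corner opposite N is at (-30.30, -30.70). A1 meets FH tangentially, so CH is at right angles to FH and A1 meets KR tangentially, so CK is at right angles to KR, with radius 3.3, so the center C sits 3.3 in from both sides at C = (-27.00, -27.40). That places the tangent points at H = (-30.30, -27.40) on FH and K = (-27.00, -30.70) on KR. Then |NK| = |K − N| = 40.88.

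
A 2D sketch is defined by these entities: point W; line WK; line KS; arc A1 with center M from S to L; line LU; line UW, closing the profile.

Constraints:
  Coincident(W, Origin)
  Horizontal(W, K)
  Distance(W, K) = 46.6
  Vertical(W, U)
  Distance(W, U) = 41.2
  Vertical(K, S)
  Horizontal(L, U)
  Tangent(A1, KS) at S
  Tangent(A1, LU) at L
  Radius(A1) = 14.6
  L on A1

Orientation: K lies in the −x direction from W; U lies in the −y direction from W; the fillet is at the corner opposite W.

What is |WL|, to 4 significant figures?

52.17

W is at the origin; W and K share the same y with |WK| = 46.6 and K on the −x side, so K = (-46.60, 0.000). W and U share the same x with |WU| = 41.2 and U on the −y side, so U = (0.000, -41.20). The virtual corner opposite W is at (-46.60, -41.20). A1 meets KS tangentially, so MS is at right angles to KS and since A1 is tangent to LU there, ML ⟂ LU, with radius 14.6, so the center M sits 14.6 in from both sides at M = (-32.00, -26.60). That places the tangent points at S = (-46.60, -26.60) on KS and L = (-32.00, -41.20) on LU. Then |WL| = |L − W| = 52.17.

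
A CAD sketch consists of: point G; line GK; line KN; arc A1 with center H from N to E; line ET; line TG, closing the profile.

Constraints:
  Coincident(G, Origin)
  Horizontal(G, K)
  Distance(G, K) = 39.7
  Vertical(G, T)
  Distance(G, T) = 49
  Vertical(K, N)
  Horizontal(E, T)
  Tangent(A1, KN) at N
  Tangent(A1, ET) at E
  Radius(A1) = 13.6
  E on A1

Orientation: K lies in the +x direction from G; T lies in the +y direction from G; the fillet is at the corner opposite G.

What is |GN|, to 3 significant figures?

53.2

G is at the origin; GK is horizontal with |GK| = 39.7 and K on the +x side, so K = (39.7, 0.00). GT is vertical with |GT| = 49.0 and T on the +y side, so T = (0.00, 49.0). The virtual corner opposite G is at (39.7, 49.0). The tangent condition forces HN to be normal to KN and the tangent condition forces HE to be normal to ET, with radius 13.6, so the center H sits 13.6 in from both sides at H = (26.1, 35.4). That places the tangent points at N = (39.7, 35.4) on KN and E = (26.1, 49.0) on ET. Then |GN| = |N − G| = 53.2.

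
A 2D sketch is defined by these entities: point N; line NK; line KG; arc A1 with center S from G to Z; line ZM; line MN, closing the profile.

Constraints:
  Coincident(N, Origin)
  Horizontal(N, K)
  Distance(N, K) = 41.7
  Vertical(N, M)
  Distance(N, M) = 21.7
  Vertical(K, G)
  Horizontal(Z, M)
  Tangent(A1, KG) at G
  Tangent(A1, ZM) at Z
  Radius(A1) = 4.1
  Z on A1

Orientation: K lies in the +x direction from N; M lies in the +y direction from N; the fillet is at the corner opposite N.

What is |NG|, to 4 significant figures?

45.26

N is at the origin; N and K share the same y with |NK| = 41.7 and K on the +x side, so K = (41.70, 0.000). N and M share the same x with |NM| = 21.7 and M on the +y side, so M = (0.000, 21.70). The virtual corner opposite N is at (41.70, 21.70). Since A1 is tangent to KG there, SG ⟂ KG and since A1 is tangent to ZM there, SZ ⟂ ZM, with radius 4.1, so the center S sits 4.1 in from both sides at S = (37.60, 17.60). That places the tangent points at G = (41.70, 17.60) on KG and Z = (37.60, 21.70) on ZM. Then |NG| = |G − N| = 45.26.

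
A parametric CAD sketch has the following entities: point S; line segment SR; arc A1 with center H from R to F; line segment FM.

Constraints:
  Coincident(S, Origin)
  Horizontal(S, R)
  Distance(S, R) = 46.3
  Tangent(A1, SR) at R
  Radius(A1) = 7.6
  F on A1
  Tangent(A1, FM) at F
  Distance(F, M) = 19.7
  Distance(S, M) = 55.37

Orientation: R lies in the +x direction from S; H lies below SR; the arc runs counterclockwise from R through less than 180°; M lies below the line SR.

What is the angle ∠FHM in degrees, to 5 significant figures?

68.904°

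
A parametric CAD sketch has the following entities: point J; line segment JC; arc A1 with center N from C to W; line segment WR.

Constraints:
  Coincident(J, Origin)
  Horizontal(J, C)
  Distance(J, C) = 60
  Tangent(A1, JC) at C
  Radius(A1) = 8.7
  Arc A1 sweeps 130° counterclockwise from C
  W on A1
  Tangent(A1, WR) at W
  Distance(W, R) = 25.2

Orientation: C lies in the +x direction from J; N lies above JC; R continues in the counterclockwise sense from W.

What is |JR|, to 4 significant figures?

60.63

J is at the origin; JC is horizontal with |JC| = 60.0 and C on the +x side, so C = (60.00, 0.000). Tangency of A1 to JC means the radius NC is perpendicular to JC, so N = C + (0, 8.7) = (60.00, 8.700). On A1, C sits at bearing -90° from N; a 130° counterclockwise sweep puts W at bearing 40°, so W = N + 8.7·(cos 40°, sin 40°) = (66.66, 14.29). A1 meets WR tangentially, so NW is at right angles to WR, so WR runs along (−sin 40°, cos 40°); with |WR| = 25.2, R = (50.47, 33.60). Then |JR| = |R − J| = 60.63.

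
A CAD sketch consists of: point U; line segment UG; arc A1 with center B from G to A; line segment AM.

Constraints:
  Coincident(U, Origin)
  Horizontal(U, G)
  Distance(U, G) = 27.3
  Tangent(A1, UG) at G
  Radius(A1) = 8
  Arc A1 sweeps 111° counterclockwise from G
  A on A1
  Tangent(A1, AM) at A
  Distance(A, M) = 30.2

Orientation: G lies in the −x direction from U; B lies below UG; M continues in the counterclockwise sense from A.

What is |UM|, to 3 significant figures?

45.8

U is at the origin; U and G share the same y with |UG| = 27.3 and G on the −x side, so G = (-27.3, 0.00). The tangent condition forces BG to be normal to UG, so B = G + (0, -8) = (-27.3, -8.00). On A1, G sits at bearing 90° from B; a 111° counterclockwise sweep puts A at bearing 201°, so A = B + 8.0·(cos 201°, sin 201°) = (-34.8, -10.9). A1 meets AM tangentially, so BA is at right angles to AM, so AM runs along (−sin 201°, cos 201°); with |AM| = 30.2, M = (-23.9, -39.1). Then |UM| = |M − U| = 45.8.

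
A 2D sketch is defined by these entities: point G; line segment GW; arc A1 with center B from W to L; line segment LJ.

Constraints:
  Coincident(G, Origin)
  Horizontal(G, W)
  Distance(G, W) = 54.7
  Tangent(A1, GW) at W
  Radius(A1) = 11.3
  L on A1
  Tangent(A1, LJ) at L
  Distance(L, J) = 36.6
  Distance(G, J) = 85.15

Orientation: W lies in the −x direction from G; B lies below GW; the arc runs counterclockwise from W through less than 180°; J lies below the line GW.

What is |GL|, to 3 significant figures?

66.5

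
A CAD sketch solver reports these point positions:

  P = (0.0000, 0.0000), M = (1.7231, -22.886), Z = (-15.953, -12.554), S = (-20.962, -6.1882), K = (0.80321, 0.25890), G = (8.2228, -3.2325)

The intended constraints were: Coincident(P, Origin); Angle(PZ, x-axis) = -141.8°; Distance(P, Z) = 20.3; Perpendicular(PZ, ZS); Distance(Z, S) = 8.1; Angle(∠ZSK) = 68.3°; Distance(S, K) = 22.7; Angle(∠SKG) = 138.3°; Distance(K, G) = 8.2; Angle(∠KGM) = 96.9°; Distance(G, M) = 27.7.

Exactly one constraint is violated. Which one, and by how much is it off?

Distance(G, M) = 27.7 — off by 7.00.

P = (0.00, 0.00) ✓; PZ at -141.8° ✓; |PZ| = 20.30 ✓; ∠(PZ, ZS) = 90.00° ✓; |ZS| = 8.100 ✓; ∠ZSK = 68.30° ✓; |SK| = 22.70 ✓; ∠SKG = 138.3° ✓; |KG| = 8.200 ✓; ∠KGM = 96.90° ✓; |GM| = 20.70 ✗.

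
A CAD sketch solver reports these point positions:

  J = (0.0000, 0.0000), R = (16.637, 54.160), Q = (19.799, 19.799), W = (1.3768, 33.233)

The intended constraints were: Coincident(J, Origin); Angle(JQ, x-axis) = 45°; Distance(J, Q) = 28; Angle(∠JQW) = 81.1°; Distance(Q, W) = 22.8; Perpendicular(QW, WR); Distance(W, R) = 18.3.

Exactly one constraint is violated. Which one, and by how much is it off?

Distance(W, R) = 18.3 — off by 7.60.

J = (0.00, 0.00) ✓; JQ at 45.00° ✓; |JQ| = 28.00 ✓; ∠JQW = 81.10° ✓; |QW| = 22.80 ✓; ∠(QW, WR) = 90.00° ✓; |WR| = 25.90 ✗.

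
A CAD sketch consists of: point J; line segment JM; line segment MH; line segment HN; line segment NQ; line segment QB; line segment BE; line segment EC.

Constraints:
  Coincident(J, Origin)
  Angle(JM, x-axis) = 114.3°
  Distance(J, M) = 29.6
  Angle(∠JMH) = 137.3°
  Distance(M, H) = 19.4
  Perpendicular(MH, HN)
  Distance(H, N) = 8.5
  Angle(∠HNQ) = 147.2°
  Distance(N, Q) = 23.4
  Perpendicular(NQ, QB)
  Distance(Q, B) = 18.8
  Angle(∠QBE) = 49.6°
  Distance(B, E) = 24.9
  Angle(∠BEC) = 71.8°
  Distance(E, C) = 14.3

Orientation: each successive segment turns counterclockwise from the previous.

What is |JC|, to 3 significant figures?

36.5

J is at the origin; JM runs at 114.3° with length 29.6, so M = (-12.2, 27.0). ∠JMH = 137.3° gives MH at 157° from the x-axis; with |MH| = 19.4, H = (-30.0, 34.6). MH is perpendicular to HN, so HN runs at -113°; with |HN| = 8.5, N = (-33.4, 26.7). ∠HNQ = 147.2° gives NQ at -80.2° from the x-axis; with |NQ| = 23.4, Q = (-29.4, 3.67). NQ ⟂ QB, so QB runs at 9.80°; with |QB| = 18.8, B = (-10.9, 6.87). ∠QBE = 49.6° gives BE at 140° from the x-axis; with |BE| = 24.9, E = (-30.0, 22.8). ∠BEC = 71.8° gives EC at -112° from the x-axis; with |EC| = 14.3, C = (-35.2, 9.52). Then |JC| = |C − J| = 36.5.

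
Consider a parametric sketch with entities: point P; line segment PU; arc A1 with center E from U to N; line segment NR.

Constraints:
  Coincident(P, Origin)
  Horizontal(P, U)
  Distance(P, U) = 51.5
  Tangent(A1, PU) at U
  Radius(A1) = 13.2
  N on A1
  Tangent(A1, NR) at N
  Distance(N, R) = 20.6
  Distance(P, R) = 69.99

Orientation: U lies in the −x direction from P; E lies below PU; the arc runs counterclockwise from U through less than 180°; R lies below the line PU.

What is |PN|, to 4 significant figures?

66.36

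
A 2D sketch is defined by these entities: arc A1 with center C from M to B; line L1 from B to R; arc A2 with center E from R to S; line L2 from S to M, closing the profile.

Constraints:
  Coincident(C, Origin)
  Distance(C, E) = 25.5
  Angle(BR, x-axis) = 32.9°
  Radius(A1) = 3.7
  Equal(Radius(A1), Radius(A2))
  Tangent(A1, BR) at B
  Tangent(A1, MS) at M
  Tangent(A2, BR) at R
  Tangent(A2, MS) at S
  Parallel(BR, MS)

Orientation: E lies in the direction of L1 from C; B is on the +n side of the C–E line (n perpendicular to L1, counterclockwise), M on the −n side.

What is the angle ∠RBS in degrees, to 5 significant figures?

16.183°

The slot axis is L1's direction at 32.9°, so u = (cos 32.9°, sin 32.9°) = (0.83962, 0.54317) and n = (−sin 32.9°, cos 32.9°) = (-0.54317, 0.83962). C is at the origin and E lies 25.5 along u from C, so E = 25.5·u = (21.410, 13.851). Tangency of A1 to both parallel lines with radius 3.7 puts B and M at C ± 3.7·n: B = (-2.0097, 3.1066), M = (2.0097, -3.1066). Equal radii place R and S the same way about E: R = E + 3.7·n = (19.401, 16.958), S = E − 3.7·n = (23.420, 10.744). Then cos ∠RBS = BR·BS / (|BR||BS|), giving 16.183°.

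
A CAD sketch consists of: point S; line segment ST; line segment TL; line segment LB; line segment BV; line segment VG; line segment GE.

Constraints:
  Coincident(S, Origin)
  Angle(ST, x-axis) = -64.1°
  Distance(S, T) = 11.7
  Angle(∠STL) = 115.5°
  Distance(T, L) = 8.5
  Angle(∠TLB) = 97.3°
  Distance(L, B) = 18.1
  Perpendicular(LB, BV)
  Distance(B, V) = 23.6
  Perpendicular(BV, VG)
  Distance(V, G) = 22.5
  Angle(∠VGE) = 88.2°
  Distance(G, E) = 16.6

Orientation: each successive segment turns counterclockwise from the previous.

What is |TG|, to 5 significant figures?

15.528

LB is perpendicular to BV, so BV runs at 173.10°; with |BV| = 23.6, V = (-7.6442, 10.339). BV ⟂ VG, so VG runs at -96.900°; with |VG| = 22.5, G = (-10.347, -11.998). Then |TG| = |G − T| = 15.528.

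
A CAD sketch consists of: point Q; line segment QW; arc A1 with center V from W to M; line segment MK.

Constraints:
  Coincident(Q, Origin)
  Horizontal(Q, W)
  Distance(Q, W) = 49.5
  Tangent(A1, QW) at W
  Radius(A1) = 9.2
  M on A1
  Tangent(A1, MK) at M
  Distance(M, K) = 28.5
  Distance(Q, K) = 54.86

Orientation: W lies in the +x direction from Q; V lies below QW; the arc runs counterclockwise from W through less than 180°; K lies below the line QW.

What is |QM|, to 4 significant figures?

41.31

Checks: |VM| = 9.200 ✓; ∠(VM, MK) = 90.00° ✓; |MK| = 28.50 ✓; |QK| = 54.86 ✓.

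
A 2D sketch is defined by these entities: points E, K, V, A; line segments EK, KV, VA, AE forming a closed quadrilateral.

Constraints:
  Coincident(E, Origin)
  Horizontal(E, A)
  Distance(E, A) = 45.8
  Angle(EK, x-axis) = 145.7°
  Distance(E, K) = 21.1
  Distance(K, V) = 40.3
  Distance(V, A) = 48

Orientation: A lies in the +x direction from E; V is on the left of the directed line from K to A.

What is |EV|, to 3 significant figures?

39.2

Checks: |KV| = 40.30 ✓; |VA| = 48.00 ✓.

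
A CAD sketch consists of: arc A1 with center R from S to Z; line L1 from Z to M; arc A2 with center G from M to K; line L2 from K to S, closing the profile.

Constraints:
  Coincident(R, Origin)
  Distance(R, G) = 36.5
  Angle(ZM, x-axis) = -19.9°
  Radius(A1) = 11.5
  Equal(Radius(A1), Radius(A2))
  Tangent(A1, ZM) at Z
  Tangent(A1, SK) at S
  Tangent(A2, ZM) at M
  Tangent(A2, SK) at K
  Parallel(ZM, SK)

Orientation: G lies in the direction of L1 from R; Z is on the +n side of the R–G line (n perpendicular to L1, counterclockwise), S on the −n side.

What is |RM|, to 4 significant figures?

38.27

Tangency of A1 to both parallel lines with radius 11.5 puts Z and S at R ± 11.5·n: Z = (3.914, 10.81), S = (-3.914, -10.81). Equal radii place M and K the same way about G: M = G + 11.5·n = (38.23, -1.611), K = G − 11.5·n = (30.41, -23.24). Then |RM| = |M − R| = 38.27.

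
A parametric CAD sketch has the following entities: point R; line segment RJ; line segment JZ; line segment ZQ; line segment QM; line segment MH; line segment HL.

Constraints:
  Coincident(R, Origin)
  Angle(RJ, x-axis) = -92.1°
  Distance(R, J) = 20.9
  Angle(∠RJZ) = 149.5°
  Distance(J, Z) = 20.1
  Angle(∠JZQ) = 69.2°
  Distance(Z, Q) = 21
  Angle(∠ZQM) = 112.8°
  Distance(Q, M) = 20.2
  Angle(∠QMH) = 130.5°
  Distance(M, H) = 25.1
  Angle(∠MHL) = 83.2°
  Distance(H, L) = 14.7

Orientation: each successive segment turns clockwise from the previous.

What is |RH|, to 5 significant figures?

10.918

R is at the origin; RJ runs at -92.1° with length 20.9, so J = (-0.76585, -20.886). ∠RJZ = 149.5° gives JZ at -122.60° from the x-axis; with |JZ| = 20.1, Z = (-11.595, -37.819). ∠JZQ = 69.2° gives ZQ at 126.60° from the x-axis; with |ZQ| = 21.0, Q = (-24.116, -20.960). ∠ZQM = 112.8° gives QM at 59.400° from the x-axis; with |QM| = 20.2, M = (-13.833, -3.5731). ∠QMH = 130.5° gives MH at 9.9000° from the x-axis; with |MH| = 25.1, H = (10.893, 0.74232). Then |RH| = |H − R| = 10.918.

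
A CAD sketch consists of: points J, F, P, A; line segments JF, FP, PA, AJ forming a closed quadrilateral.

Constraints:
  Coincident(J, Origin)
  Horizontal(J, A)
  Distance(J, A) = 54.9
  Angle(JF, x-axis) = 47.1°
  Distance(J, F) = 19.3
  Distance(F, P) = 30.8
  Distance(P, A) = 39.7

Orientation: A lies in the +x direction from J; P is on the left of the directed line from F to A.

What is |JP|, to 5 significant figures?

50.058

Checks: |FP| = 30.80 ✓; |PA| = 39.70 ✓.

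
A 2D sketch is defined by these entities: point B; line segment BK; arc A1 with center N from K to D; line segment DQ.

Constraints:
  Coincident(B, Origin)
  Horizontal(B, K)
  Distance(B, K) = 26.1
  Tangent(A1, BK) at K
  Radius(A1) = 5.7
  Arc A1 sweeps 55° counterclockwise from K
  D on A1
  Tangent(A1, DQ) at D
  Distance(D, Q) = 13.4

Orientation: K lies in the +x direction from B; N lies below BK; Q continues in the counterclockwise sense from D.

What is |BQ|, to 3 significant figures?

19.2

On A1, K sits at bearing 90° from N; a 55° counterclockwise sweep puts D at bearing 145°, so D = N + 5.7·(cos 145°, sin 145°) = (21.4, -2.43). Tangency of A1 to DQ means the radius ND is perpendicular to DQ, so DQ runs along (−sin 145°, cos 145°); with |DQ| = 13.4, Q = (13.7, -13.4). Then |BQ| = |Q − B| = 19.2.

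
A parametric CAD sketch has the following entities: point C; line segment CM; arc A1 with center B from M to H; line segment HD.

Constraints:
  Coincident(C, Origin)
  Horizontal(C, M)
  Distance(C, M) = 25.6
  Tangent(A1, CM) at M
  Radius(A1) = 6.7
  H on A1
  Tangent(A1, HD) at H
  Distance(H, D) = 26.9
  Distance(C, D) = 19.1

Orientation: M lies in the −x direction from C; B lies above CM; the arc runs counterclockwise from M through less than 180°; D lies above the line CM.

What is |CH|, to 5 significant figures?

21.308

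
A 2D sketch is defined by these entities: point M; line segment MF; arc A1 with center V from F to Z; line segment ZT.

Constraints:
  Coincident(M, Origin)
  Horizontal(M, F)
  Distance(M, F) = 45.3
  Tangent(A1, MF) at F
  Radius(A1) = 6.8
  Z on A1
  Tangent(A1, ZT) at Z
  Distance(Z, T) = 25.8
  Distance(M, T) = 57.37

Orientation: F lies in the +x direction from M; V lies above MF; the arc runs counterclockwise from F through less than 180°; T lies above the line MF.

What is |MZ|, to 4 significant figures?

52.60

M is at the origin; MF is horizontal with |MF| = 45.3 and F on the +x side, so F = (45.30, 0.000). The tangent condition forces VF to be normal to MF, so V = F + (0, 6.8) = (45.30, 6.800). Since VZ ⟂ ZT (tangency), |VT| = √(6.8² + 25.8²) = 26.68 regardless of where Z sits on A1. So T lies on both circle(M, 57.37) and circle(V, 26.68); the above-MF intersection is T = (46.61, 33.45). Z is the foot of the tangent from T: Z = (51.95, 8.208).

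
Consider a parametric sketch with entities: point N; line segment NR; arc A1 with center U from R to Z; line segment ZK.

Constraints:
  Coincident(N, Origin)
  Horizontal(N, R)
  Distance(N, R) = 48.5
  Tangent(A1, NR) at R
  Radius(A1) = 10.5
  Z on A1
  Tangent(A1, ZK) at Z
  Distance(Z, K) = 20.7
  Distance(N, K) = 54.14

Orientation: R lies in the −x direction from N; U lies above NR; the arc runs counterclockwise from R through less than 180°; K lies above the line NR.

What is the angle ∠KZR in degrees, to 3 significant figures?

129°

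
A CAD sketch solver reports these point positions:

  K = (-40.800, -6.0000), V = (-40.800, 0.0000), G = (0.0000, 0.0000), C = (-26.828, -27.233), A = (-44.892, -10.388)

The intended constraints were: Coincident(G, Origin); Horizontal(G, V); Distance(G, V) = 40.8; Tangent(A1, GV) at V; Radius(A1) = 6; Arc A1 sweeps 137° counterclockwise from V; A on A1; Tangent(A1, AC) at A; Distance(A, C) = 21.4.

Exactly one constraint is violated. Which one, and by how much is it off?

Distance(A, C) = 21.4 — off by 3.30.

G = (0.00, 0.00) ✓; G.y = 0.00, V.y = 0.00 ✓; |GV| = 40.80 ✓; ∠(KV, VG) = 90.00° ✓; |KV| = 6.000 ✓; bearing(K→A) − bearing(K→V) = 137.0° ✓; |KA| = 6.000 ✓; ∠(KA, AC) = 90.00° ✓; |AC| = 24.70 ✗.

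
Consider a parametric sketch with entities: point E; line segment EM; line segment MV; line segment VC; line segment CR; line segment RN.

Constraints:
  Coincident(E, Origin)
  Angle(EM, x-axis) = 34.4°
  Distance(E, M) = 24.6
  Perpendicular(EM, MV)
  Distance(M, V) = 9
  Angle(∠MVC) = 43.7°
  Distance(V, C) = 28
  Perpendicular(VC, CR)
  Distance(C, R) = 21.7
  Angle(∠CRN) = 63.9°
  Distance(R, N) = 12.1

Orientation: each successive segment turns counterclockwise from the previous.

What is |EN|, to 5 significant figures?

28.660

VC ⟂ CR, so CR runs at -9.3000°; with |CR| = 21.7, R = (32.103, -9.8146). ∠CRN = 63.9° gives RN at 106.80° from the x-axis; with |RN| = 12.1, N = (28.606, 1.7690). Then |EN| = |N − E| = 28.660.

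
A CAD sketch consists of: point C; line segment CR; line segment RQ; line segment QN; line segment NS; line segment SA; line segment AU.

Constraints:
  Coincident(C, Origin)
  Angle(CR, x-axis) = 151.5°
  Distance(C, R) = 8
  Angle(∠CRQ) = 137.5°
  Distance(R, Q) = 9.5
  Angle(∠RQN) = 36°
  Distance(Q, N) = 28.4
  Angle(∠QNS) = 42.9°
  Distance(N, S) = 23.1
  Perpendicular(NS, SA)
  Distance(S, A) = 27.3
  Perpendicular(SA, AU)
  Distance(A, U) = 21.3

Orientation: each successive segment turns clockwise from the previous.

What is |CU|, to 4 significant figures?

24.51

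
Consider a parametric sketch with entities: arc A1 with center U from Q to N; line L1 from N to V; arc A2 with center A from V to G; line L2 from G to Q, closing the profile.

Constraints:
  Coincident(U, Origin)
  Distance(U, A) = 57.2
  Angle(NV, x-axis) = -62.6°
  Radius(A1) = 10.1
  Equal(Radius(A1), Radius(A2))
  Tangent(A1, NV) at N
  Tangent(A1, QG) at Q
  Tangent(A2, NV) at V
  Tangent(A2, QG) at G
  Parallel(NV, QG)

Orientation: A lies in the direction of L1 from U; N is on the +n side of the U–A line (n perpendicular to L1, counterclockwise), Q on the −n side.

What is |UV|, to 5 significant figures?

58.085

The slot axis is L1's direction at -62.6°, so u = (cos -62.6°, sin -62.6°) = (0.46020, -0.88782) and n = (−sin -62.6°, cos -62.6°) = (0.88782, 0.46020). U is at the origin and A lies 57.2 along u from U, so A = 57.2·u = (26.323, -50.783). Tangency of A1 to both parallel lines with radius 10.1 puts N and Q at U ± 10.1·n: N = (8.9669, 4.6480), Q = (-8.9669, -4.6480). Equal radii place V and G the same way about A: V = A + 10.1·n = (35.290, -46.135), G = A − 10.1·n = (17.356, -55.431). Then |UV| = |V − U| = 58.085.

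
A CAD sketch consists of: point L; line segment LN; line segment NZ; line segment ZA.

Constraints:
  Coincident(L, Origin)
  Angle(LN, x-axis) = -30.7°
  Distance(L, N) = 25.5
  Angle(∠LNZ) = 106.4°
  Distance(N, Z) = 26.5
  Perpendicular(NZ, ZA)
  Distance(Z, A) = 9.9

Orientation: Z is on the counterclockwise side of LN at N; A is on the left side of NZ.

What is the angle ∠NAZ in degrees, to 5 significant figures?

69.515°

L is at the origin; LN runs at -30.7° with length 25.5, so N = 25.5·(cos -30.7°, sin -30.7°) = (21.926, -13.019). ∠LNZ = 106.4°, so NZ runs at -30.7° + (180° − 106.4°) = 42.900° from the x-axis; with |NZ| = 26.5, Z = N + 26.5·(cos 42.900°, sin 42.900°) = (41.339, 5.0203). NZ is perpendicular to ZA; with |ZA| = 9.9 on the left of NZ, A = Z + 9.9·(-0.68072, 0.73254) = (34.599, 12.272). Then cos ∠NAZ = AN·AZ / (|AN||AZ|), giving 69.515°.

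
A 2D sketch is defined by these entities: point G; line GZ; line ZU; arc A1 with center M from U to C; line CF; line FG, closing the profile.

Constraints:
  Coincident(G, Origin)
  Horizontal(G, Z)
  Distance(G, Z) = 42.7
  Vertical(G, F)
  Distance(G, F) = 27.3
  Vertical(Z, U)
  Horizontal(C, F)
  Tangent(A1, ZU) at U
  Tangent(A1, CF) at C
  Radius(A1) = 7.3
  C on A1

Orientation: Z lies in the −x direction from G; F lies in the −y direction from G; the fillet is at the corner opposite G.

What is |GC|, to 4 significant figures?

44.70

The virtual corner opposite G is at (-42.70, -27.30). Since A1 is tangent to ZU there, MU ⟂ ZU and the tangent condition forces MC to be normal to CF, with radius 7.3, so the center M sits 7.3 in from both sides at M = (-35.40, -20.00). That places the tangent points at U = (-42.70, -20.00) on ZU and C = (-35.40, -27.30) on CF. Then |GC| = |C − G| = 44.70.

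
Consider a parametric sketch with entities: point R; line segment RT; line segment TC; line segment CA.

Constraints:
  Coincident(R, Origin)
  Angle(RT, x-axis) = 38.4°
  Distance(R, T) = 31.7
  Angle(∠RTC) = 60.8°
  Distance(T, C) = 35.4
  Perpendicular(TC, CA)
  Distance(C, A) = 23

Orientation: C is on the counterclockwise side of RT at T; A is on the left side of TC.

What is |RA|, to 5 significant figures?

20.475

∠RTC = 60.8°, so TC runs at 38.4° + (180° − 60.8°) = 157.60° from the x-axis; with |TC| = 35.4, C = T + 35.4·(cos 157.60°, sin 157.60°) = (-7.8858, 33.180). TC is perpendicular to CA; with |CA| = 23.0 on the left of TC, A = C + 23.0·(-0.38107, -0.92455) = (-16.650, 11.916). Then |RA| = |A − R| = 20.475.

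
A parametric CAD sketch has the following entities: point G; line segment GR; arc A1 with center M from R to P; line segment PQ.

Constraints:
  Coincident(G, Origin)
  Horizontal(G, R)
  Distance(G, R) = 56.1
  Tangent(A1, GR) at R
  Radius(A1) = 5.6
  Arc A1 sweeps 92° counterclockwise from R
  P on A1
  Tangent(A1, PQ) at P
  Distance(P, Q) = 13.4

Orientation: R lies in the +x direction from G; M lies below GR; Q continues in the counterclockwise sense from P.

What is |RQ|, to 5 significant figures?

19.861

G is at the origin; GR is horizontal with |GR| = 56.1 and R on the +x side, so R = (56.100, 0.0000). Tangency of A1 to GR means the radius MR is perpendicular to GR, so M = R + (0, -5.6) = (56.100, -5.6000). On A1, R sits at bearing 90° from M; a 92° counterclockwise sweep puts P at bearing 182°, so P = M + 5.6·(cos 182°, sin 182°) = (50.503, -5.7954). The tangent condition forces MP to be normal to PQ, so PQ runs along (−sin 182°, cos 182°); with |PQ| = 13.4, Q = (50.971, -19.187). Then |RQ| = |Q − R| = 19.861.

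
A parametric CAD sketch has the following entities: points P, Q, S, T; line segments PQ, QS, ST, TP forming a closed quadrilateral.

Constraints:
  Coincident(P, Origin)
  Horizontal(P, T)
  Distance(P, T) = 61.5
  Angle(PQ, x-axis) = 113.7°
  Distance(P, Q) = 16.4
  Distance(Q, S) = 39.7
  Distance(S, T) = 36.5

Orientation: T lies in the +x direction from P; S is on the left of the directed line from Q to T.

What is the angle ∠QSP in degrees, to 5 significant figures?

23.960°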